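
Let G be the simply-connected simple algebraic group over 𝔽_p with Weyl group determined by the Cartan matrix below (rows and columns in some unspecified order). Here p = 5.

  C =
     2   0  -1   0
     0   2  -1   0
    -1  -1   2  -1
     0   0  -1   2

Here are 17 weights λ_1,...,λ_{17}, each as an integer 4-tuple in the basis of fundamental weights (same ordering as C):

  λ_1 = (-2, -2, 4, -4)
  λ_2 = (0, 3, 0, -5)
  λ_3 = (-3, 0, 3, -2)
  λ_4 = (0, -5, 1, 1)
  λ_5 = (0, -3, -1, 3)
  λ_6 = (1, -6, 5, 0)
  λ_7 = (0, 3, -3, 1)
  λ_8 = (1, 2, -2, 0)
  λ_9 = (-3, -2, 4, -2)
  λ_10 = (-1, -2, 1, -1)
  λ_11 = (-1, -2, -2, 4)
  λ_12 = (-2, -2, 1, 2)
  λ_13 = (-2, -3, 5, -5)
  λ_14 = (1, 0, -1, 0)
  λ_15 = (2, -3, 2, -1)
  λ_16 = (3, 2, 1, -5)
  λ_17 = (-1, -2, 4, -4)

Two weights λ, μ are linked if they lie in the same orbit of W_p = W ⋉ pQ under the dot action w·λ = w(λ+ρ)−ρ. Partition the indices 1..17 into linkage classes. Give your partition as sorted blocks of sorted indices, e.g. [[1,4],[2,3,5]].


Type D_4, rank 4, |W|=192; reorder rows/cols to standard.

Folding the 17 weights λ_j+ρ into Ā_5 (reps in the given 4-coord order):

  λ_1 → (1, 1, 0, 3)
  λ_2 → (2, 1, 0, 1)
  λ_3 → (2, 1, 0, 1)
  λ_4 → (1, 2, 1, 0)
  λ_5 → (1, 0, 1, 2)
  λ_6 → (1, 0, 1, 2)
  λ_7 → (1, 2, 1, 0)
  λ_8 → (1, 2, 1, 0)
  λ_9 → (2, 1, 0, 1)
  λ_10 → (0, 1, 1, 0)
  λ_11 → (1, 0, 1, 2)
  λ_12 → (1, 1, 0, 3)
  λ_13 → (0, 1, 0, 3)
  λ_14 → (2, 1, 0, 1)
  λ_15 → (2, 1, 0, 1)
  λ_16 → (0, 1, 1, 0)
  λ_17 → (0, 1, 0, 3)

Linkage partition of the 17 weights (6 classes, p=5):

[[1, 12], [2, 3, 9, 14, 15], [4, 7, 8], [5, 6, 11], [10, 16], [13, 17]]


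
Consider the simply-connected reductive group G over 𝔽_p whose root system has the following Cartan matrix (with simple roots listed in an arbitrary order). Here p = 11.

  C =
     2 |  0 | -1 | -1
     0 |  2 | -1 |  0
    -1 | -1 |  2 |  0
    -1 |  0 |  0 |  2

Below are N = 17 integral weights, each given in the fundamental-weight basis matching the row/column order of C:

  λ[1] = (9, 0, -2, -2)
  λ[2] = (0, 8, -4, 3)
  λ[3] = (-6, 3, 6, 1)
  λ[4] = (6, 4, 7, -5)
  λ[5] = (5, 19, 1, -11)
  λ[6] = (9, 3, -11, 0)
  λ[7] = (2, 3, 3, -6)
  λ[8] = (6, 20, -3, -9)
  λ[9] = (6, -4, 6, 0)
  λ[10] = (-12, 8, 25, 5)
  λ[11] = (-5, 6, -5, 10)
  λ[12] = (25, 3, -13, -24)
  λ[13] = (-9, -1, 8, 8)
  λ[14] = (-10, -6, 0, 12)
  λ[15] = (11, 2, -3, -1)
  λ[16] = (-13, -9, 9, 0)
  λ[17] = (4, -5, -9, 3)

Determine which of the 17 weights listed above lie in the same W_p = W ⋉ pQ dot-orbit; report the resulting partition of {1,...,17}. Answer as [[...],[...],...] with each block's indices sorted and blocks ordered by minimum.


C ↔ A_4 under row/col permutation; |W(A_4)| = 120.

λ_j+ρ reflected into Ā_11 (⟨·,θ^∨⟩≤11); 4-tuples as given:

  λ_1+ρ ↦ (8, 0, 1, 1)
  λ_2+ρ ↦ (2, 6, 1, 2)
  λ_3+ρ ↦ (2, 4, 2, 3)
  λ_4+ρ ↦ (2, 4, 2, 3)
  λ_5+ρ ↦ (2, 6, 1, 2)
  λ_6+ρ ↦ (0, 6, 4, 1)
  λ_7+ρ ↦ (2, 4, 2, 3)
  λ_8+ρ ↦ (1, 4, 3, 2)
  λ_9+ρ ↦ (4, 1, 3, 3)
  λ_10+ρ ↦ (2, 6, 1, 2)
  λ_11+ρ ↦ (4, 1, 3, 3)
  λ_12+ρ ↦ (1, 4, 3, 2)
  λ_13+ρ ↦ (8, 0, 1, 1)
  λ_14+ρ ↦ (2, 6, 1, 2)
  λ_15+ρ ↦ (8, 0, 1, 1)
  λ_16+ρ ↦ (8, 0, 1, 1)
  λ_17+ρ ↦ (1, 4, 3, 2)

Grouping the 17 weights by Ā_11-representative: 6 linkage classes.

[[1, 13, 15, 16], [2, 5, 10, 14], [3, 4, 7], [6], [8, 12, 17], [9, 11]]


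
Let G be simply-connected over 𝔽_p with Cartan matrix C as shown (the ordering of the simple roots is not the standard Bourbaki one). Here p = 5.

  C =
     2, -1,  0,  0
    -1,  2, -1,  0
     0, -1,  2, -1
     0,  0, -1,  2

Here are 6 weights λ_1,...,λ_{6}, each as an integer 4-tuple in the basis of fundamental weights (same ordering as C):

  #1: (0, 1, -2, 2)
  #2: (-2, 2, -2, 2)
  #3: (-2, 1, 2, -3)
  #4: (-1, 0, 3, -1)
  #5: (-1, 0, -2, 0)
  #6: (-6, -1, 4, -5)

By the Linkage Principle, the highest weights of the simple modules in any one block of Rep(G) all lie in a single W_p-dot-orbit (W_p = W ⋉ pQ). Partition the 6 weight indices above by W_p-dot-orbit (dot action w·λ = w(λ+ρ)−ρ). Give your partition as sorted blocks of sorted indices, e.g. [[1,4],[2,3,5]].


Cartan matrix: type A_4 (|W|=120); un-permuting the 4 rows.

λ_j+ρ reflected into Ā_5 (⟨·,θ^∨⟩≤5); 4-tuples as given:

  [1] (1, 1, 1, 2);  [2] (1, 1, 1, 2);  [3] (1, 1, 1, 2);  [4] (0, 1, 4, 0);  [5] (0, 0, 1, 0);  [6] (0, 1, 4, 0)

Partition of {1..6} into 3 W_5-dot-orbits:

[[1, 2, 3], [4, 6], [5]]


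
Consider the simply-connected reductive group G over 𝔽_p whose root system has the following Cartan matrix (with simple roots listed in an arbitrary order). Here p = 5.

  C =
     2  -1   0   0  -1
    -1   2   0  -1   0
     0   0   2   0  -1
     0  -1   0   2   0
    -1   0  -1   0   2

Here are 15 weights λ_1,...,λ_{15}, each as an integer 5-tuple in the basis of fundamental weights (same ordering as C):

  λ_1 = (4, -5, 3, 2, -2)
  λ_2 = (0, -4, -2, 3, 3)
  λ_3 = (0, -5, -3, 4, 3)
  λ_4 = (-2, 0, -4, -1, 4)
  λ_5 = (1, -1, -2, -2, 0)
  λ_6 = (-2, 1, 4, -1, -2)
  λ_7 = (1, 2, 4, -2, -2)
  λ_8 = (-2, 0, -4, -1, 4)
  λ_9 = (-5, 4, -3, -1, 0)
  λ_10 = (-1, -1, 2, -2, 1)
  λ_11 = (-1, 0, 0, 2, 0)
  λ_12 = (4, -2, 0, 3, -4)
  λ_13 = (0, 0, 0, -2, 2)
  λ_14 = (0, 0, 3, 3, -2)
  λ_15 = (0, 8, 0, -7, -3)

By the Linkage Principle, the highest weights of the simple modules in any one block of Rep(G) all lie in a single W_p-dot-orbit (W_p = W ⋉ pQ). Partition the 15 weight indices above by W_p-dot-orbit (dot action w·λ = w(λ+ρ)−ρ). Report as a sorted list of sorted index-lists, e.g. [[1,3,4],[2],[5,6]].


Cartan matrix: type A_5 (|W|=720); un-permuting the 5 rows.

Folding the 15 weights λ_j+ρ into Ā_5 (reps in the given 5-coord order):

  λ_1 → (0, 1, 0, 2, 1)
  λ_2 → (2, 1, 0, 0, 1)
  λ_3 → (2, 1, 0, 0, 1)
  λ_4 → (1, 0, 3, 0, 1)
  λ_5 → (1, 1, 1, 0, 0)
  λ_6 → (1, 0, 3, 0, 1)
  λ_7 → (0, 1, 0, 2, 1)
  λ_8 → (1, 0, 3, 0, 1)
  λ_9 → (1, 0, 3, 0, 1)
  λ_10 → (1, 0, 3, 0, 1)
  λ_11 → (0, 1, 0, 2, 1)
  λ_12 → (1, 1, 1, 0, 0)
  λ_13 → (1, 0, 0, 0, 3)
  λ_14 → (0, 1, 1, 0, 0)
  λ_15 → (2, 1, 0, 0, 1)

Linkage partition of the 15 weights (6 classes, p=5):

[[1, 7, 11], [2, 3, 15], [4, 6, 8, 9, 10], [5, 12], [13], [14]]


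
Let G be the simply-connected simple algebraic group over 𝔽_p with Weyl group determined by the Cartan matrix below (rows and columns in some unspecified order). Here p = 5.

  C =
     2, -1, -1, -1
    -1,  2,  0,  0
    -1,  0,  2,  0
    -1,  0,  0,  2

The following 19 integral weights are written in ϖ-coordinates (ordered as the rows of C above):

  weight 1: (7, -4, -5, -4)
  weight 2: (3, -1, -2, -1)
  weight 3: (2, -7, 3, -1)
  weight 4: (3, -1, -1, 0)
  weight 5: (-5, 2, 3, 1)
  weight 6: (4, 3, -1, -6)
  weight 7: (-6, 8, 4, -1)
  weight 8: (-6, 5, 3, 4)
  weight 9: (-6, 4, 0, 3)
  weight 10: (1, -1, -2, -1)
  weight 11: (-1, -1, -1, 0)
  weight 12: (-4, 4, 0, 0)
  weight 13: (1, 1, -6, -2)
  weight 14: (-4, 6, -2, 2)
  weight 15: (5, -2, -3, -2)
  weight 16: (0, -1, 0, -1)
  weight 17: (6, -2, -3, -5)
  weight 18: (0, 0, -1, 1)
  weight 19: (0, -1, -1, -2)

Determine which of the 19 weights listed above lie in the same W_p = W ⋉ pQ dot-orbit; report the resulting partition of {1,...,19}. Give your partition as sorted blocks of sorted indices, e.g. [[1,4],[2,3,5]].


Cartan matrix: type D_4 (|W|=192); un-permuting the 4 rows.

Each λ_j+ρ reduced to Ā_5; 4-tuples below use C's row order:

  λ_1 → (1, 0, 1, 0) · λ_2 → (1, 0, 1, 0) · λ_3 → (1, 1, 1, 1) · λ_4 → (0, 0, 0, 1) · λ_5 → (1, 1, 0, 2) · λ_6 → (0, 0, 4, 1) · λ_7 → (0, 0, 4, 1) · λ_8 → (0, 0, 0, 1) · λ_9 → (0, 0, 4, 1) · λ_10 → (1, 0, 1, 0) · λ_11 → (0, 0, 0, 1) · λ_12 → (1, 1, 1, 1) · λ_13 → (1, 1, 0, 2) · λ_14 → (1, 1, 1, 1) · λ_15 → (1, 0, 1, 0) · λ_16 → (1, 0, 1, 0) · λ_17 → (1, 1, 0, 2) · λ_18 → (1, 1, 0, 2) · λ_19 → (0, 0, 0, 1)

5 distinct reps among the 19 weights ⇒ 5 W_5-linkage classes:

[[1, 2, 10, 15, 16], [3, 12, 14], [4, 8, 11, 19], [5, 13, 17, 18], [6, 7, 9]]


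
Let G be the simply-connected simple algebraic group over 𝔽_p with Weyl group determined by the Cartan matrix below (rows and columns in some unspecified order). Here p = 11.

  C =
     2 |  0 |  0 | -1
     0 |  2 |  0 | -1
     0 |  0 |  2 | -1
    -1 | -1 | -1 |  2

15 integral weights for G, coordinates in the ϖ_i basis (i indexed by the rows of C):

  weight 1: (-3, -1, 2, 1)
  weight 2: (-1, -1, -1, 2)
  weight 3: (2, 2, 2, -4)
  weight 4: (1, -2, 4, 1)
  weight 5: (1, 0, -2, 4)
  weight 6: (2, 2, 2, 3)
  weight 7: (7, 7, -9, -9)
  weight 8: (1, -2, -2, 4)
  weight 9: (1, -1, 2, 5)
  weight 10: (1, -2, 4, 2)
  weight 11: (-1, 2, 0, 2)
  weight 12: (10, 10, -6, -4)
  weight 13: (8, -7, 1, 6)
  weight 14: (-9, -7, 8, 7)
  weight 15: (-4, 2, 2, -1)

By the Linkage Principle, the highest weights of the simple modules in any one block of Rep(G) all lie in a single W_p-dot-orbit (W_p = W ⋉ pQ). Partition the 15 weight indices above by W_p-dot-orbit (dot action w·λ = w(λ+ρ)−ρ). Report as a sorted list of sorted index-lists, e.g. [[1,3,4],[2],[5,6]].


Cartan matrix: type D_4 (|W|=192); un-permuting the 4 rows.

Folding the 15 weights λ_j+ρ into Ā_11 (reps in the given 4-coord order):

  λ_1 → (2, 0, 3, 0)
  λ_2 → (0, 0, 0, 3)
  λ_3 → (0, 0, 0, 3)
  λ_4 → (2, 1, 5, 1)
  λ_5 → (2, 1, 1, 3)
  λ_6 → (1, 1, 1, 2)
  λ_7 → (0, 0, 0, 3)
  λ_8 → (2, 1, 1, 3)
  λ_9 → (2, 0, 3, 0)
  λ_10 → (2, 1, 5, 1)
  λ_11 → (0, 3, 1, 3)
  λ_12 → (0, 0, 0, 3)
  λ_13 → (2, 1, 5, 1)
  λ_14 → (2, 0, 3, 0)
  λ_15 → (0, 0, 0, 3)

6 distinct reps among the 15 weights ⇒ 6 W_11-linkage classes:

[[1, 9, 14], [2, 3, 7, 12, 15], [4, 10, 13], [5, 8], [6], [11]]


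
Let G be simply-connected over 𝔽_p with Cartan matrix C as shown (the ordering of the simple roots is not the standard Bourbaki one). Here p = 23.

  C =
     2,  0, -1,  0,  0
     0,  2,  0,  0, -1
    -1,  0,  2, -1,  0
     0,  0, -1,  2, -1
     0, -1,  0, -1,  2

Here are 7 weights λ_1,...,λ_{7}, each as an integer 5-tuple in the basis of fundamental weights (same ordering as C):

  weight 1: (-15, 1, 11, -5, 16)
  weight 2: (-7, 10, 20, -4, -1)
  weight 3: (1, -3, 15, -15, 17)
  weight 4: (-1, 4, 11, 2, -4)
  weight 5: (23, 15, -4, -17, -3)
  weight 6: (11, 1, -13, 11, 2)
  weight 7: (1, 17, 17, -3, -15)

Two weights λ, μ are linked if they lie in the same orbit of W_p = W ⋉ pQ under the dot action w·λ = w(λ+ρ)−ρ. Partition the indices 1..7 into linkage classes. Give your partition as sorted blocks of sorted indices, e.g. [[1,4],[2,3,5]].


Cartan matrix: type A_5 (|W|=720); un-permuting the 5 rows.

W_23-reps of the 7 weights in Ā_23 (same 5-coord order as C):

  λ_1 → (4, 2, 4, 2, 9)
  λ_2 → (0, 2, 12, 0, 3)
  λ_3 → (2, 2, 2, 14, 2)
  λ_4 → (0, 2, 12, 0, 3)
  λ_5 → (2, 2, 2, 14, 2)
  λ_6 → (0, 2, 12, 0, 3)
  λ_7 → (2, 2, 2, 14, 2)

These 7 weights hit 3 W_23-dot-orbits; sizes (1, 3, 3):

[[1], [2, 4, 6], [3, 5, 7]]


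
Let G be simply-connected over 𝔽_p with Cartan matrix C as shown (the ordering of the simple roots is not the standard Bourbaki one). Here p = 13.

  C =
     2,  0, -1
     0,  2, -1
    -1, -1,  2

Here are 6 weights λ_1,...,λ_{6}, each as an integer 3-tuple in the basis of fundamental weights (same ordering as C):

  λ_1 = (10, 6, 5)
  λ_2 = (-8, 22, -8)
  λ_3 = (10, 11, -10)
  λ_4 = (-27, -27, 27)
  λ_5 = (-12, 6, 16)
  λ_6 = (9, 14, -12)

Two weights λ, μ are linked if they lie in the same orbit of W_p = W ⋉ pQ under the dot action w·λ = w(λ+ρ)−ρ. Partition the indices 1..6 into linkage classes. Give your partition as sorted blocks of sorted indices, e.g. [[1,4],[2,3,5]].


Cartan matrix: type A_3 (|W|=24); un-permuting the 3 rows.

Ā_13 reps of the 6 weights (A_3, coords as presented):

  1: (0, 4, 2);  2: (3, 1, 3);  3: (1, 2, 9);  4: (0, 0, 2);  5: (0, 4, 2);  6: (1, 2, 9)

Linkage partition of the 6 weights (4 classes, p=13):

[[1, 5], [2], [3, 6], [4]]


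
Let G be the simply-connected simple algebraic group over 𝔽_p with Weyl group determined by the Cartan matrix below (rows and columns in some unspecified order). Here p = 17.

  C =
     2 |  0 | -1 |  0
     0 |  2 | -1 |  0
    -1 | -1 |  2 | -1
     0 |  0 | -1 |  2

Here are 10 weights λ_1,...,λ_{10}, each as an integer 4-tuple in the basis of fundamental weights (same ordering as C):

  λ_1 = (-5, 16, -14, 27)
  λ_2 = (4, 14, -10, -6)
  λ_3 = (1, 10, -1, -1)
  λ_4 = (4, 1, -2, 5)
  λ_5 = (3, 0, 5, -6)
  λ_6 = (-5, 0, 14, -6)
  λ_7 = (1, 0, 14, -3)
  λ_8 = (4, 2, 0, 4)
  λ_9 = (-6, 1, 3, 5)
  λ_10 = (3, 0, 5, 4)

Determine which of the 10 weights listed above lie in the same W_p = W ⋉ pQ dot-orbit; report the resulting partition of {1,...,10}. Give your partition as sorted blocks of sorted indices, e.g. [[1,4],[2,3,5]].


C ↔ D_4 under row/col permutation; |W(D_4)| = 192.

W_17-reps of the 10 weights in Ā_17 (same 4-coord order as C):

  [1] (2, 11, 0, 0) · [2] (5, 3, 1, 5) · [3] (2, 11, 0, 0) · [4] (4, 1, 1, 5) · [5] (4, 1, 1, 5) · [6] (4, 1, 1, 5) · [7] (1, 0, 1, 1) · [8] (5, 3, 1, 5) · [9] (4, 1, 1, 5) · [10] (4, 1, 1, 5)

Partition of {1..10} into 4 W_17-dot-orbits:

[[1, 3], [2, 8], [4, 5, 6, 9, 10], [7]]


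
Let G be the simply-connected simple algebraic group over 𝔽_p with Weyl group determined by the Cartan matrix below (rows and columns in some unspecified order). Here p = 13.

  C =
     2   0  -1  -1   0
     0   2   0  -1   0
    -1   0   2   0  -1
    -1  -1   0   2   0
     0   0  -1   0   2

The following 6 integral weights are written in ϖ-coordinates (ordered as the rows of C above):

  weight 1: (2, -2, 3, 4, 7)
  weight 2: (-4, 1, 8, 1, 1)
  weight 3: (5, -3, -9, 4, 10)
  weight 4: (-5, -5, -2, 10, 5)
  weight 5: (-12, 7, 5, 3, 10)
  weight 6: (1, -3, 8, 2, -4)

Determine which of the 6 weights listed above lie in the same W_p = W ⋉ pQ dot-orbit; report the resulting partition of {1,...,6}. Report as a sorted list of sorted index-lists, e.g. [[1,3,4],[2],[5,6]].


Cartan matrix: type A_5 (|W|=720); un-permuting the 5 rows.

Alcove-folded reps (p=13, 6 weights, presented ϖ-order):

    1: (1, 4, 4, 2, 1)
    2: (2, 1, 6, 1, 2)
    3: (2, 1, 6, 1, 2)
    4: (1, 4, 4, 2, 1)
    5: (1, 4, 4, 2, 1)
    6: (2, 1, 6, 1, 2)

Partition of {1..6} into 2 W_13-dot-orbits:

[[1, 4, 5], [2, 3, 6]]


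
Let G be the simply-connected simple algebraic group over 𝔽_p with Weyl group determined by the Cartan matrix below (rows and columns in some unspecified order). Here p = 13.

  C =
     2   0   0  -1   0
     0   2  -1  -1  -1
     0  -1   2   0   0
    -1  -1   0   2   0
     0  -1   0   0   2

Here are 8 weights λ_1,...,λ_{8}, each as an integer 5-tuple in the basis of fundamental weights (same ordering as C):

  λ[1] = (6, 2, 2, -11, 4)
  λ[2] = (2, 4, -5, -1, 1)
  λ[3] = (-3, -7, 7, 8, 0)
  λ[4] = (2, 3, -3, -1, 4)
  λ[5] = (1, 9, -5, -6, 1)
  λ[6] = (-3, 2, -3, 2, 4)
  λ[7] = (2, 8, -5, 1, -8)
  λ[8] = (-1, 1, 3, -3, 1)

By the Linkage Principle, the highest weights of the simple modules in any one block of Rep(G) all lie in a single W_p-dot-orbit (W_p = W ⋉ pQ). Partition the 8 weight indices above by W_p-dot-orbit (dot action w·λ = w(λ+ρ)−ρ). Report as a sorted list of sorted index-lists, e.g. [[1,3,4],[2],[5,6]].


Dynkin diagram of C (from the 8 off-diagonal −1 entries): D_5.

Ā_13 reps of the 8 weights (D_5, coords as presented):

  λ_1+ρ ↦ (3, 1, 4, 0, 2)
  λ_2+ρ ↦ (3, 1, 4, 0, 2)
  λ_3+ρ ↦ (2, 1, 2, 1, 5)
  λ_4+ρ ↦ (2, 1, 2, 1, 5)
  λ_5+ρ ↦ (3, 1, 4, 0, 2)
  λ_6+ρ ↦ (2, 1, 2, 1, 5)
  λ_7+ρ ↦ (2, 1, 2, 1, 5)
  λ_8+ρ ↦ (2, 0, 4, 0, 2)

Linkage partition of the 8 weights (3 classes, p=13):

[[1, 2, 5], [3, 4, 6, 7], [8]]


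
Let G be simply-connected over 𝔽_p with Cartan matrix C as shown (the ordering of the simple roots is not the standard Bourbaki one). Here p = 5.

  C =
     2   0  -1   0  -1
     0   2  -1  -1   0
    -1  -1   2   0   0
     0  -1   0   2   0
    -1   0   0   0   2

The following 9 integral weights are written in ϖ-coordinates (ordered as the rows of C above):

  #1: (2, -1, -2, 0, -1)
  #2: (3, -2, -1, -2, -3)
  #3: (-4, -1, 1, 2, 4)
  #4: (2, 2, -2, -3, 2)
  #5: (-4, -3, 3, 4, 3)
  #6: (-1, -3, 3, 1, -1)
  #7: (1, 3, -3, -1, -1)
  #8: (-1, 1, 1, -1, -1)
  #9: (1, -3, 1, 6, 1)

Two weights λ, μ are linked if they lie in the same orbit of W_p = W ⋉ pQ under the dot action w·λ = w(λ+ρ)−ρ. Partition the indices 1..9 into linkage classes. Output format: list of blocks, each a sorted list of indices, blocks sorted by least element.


A_5 Cartan matrix, 5 simple roots permuted; ρ=(1,1,1,1,1).

λ_j+ρ reflected into Ā_5 (⟨·,θ^∨⟩≤5); 5-tuples as given:

  λ_1+ρ ↦ (2, 1, 0, 0, 0)
  λ_2+ρ ↦ (0, 1, 1, 0, 2)
  λ_3+ρ ↦ (2, 1, 0, 0, 0)
  λ_4+ρ ↦ (2, 1, 0, 0, 0)
  λ_5+ρ ↦ (0, 1, 1, 0, 2)
  λ_6+ρ ↦ (0, 2, 2, 0, 0)
  λ_7+ρ ↦ (0, 2, 2, 0, 0)
  λ_8+ρ ↦ (0, 2, 2, 0, 0)
  λ_9+ρ ↦ (0, 1, 1, 0, 2)

The 9 indices split into 3 linkage classes (same alcove rep ⇔ same W_5-dot-orbit):

[[1, 3, 4], [2, 5, 9], [6, 7, 8]]


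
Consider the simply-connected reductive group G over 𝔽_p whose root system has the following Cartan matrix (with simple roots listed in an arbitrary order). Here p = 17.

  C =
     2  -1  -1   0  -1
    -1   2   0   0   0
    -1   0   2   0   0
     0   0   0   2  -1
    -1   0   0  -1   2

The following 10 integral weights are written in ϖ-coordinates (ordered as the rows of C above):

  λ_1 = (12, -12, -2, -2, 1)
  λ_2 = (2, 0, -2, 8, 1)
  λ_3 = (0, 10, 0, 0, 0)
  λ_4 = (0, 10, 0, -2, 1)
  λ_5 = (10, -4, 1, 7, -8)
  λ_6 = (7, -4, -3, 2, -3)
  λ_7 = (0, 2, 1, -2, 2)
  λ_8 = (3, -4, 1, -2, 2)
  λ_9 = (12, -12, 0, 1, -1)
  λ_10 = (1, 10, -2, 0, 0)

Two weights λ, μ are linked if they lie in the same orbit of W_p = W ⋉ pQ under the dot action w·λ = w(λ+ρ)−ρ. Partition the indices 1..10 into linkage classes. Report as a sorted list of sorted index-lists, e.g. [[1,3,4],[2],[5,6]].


C ↔ D_5 under row/col permutation; |W(D_5)| = 1920.

Alcove-folded reps (p=17, 10 weights, presented ϖ-order):

  1: (1, 11, 1, 1, 1);  2: (2, 1, 1, 9, 0);  3: (1, 11, 1, 1, 1);  4: (1, 11, 1, 1, 1);  5: (1, 3, 2, 1, 2);  6: (1, 3, 2, 1, 2);  7: (1, 3, 2, 1, 2);  8: (1, 3, 2, 1, 2);  9: (1, 11, 1, 1, 1);  10: (1, 11, 1, 1, 1)

Grouping the 10 weights by Ā_17-representative: 3 linkage classes.

[[1, 3, 4, 9, 10], [2], [5, 6, 7, 8]]


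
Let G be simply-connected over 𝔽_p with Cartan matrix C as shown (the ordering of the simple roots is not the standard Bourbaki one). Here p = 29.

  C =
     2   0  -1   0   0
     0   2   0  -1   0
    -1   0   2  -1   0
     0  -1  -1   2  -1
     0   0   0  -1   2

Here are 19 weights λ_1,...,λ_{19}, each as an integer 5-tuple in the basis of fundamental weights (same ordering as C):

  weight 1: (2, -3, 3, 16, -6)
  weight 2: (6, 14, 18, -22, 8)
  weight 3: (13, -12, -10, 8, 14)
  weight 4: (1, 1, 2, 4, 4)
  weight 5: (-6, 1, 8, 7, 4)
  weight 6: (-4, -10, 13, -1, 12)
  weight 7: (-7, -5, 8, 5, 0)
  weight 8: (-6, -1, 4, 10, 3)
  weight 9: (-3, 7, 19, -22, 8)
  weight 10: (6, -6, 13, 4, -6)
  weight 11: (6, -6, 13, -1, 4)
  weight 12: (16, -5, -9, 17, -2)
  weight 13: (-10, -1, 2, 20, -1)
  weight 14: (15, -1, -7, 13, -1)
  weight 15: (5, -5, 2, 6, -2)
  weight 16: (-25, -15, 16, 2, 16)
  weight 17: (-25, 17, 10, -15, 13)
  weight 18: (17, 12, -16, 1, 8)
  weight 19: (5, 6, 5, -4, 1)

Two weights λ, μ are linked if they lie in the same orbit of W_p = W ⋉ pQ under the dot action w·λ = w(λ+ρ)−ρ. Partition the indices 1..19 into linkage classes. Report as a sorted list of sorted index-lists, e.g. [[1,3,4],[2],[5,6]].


Dynkin diagram of C (from the 8 off-diagonal −1 entries): D_5.

W_29-reps of the 19 weights in Ā_29 (same 5-coord order as C):

  [1] (2, 2, 3, 5, 5);  [2] (5, 6, 2, 1, 12);  [3] (3, 0, 2, 9, 4);  [4] (2, 2, 3, 5, 5);  [5] (2, 2, 3, 5, 5);  [6] (3, 0, 2, 9, 4);  [7] (6, 4, 3, 2, 1);  [8] (3, 0, 2, 9, 4);  [9] (4, 6, 1, 2, 5);  [10] (7, 0, 3, 5, 0);  [11] (7, 0, 3, 5, 0);  [12] (6, 4, 3, 2, 1);  [13] (7, 0, 3, 5, 0);  [14] (7, 0, 3, 5, 0);  [15] (6, 4, 3, 2, 1);  [16] (6, 4, 3, 2, 1);  [17] (3, 0, 2, 9, 4);  [18] (3, 0, 2, 9, 4);  [19] (6, 4, 3, 2, 1)

Partition of {1..19} into 6 W_29-dot-orbits:

[[1, 4, 5], [2], [3, 6, 8, 17, 18], [7, 12, 15, 16, 19], [9], [10, 11, 13, 14]]


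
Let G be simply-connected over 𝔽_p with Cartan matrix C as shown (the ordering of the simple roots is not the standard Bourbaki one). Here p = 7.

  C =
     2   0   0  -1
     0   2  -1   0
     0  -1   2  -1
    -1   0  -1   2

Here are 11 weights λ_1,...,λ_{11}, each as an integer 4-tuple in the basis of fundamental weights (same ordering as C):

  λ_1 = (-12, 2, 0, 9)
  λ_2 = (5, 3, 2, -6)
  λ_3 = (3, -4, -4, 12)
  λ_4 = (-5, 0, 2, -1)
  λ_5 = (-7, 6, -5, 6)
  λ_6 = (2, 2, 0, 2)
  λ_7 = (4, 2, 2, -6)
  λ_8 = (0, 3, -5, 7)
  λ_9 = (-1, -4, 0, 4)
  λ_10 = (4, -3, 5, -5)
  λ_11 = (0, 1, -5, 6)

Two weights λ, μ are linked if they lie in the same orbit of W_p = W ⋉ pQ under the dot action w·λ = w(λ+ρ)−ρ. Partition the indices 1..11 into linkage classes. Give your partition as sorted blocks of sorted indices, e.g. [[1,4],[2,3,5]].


C ↔ A_4 under row/col permutation; |W(A_4)| = 120.

Folding the 11 weights λ_j+ρ into Ā_7 (reps in the given 4-coord order):

  1: (0, 0, 1, 3) · 2: (0, 1, 2, 3) · 3: (0, 0, 1, 3) · 4: (0, 0, 1, 3) · 5: (0, 0, 1, 3) · 6: (0, 0, 1, 3) · 7: (0, 1, 2, 3) · 8: (0, 1, 2, 3) · 9: (0, 1, 2, 3) · 10: (1, 2, 0, 4) · 11: (0, 1, 2, 3)

Linkage partition of the 11 weights (3 classes, p=7):

[[1, 3, 4, 5, 6], [2, 7, 8, 9, 11], [10]]


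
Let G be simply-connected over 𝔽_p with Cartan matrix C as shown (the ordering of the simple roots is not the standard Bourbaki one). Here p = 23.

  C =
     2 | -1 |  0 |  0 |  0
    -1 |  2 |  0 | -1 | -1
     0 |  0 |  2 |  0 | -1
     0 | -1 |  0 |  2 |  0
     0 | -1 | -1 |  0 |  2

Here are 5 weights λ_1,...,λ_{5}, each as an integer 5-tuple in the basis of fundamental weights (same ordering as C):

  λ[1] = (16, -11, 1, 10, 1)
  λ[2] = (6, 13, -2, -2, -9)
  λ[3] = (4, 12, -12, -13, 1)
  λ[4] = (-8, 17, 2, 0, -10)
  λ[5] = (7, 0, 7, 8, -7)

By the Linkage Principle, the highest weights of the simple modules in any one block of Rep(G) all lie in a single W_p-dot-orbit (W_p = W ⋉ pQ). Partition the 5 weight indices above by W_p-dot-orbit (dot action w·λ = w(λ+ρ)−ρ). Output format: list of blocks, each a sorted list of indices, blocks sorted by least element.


Type D_5, rank 5, |W|=1920; reorder rows/cols to standard.

Each λ_j+ρ reduced to Ā_23; 5-tuples below use C's row order:

  λ_1 → (7, 2, 6, 1, 2)
  λ_2 → (7, 2, 6, 1, 2)
  λ_3 → (3, 5, 2, 4, 1)
  λ_4 → (7, 2, 6, 1, 2)
  λ_5 → (3, 5, 2, 4, 1)

Grouping the 5 weights by Ā_23-representative: 2 linkage classes.

[[1, 2, 4], [3, 5]]


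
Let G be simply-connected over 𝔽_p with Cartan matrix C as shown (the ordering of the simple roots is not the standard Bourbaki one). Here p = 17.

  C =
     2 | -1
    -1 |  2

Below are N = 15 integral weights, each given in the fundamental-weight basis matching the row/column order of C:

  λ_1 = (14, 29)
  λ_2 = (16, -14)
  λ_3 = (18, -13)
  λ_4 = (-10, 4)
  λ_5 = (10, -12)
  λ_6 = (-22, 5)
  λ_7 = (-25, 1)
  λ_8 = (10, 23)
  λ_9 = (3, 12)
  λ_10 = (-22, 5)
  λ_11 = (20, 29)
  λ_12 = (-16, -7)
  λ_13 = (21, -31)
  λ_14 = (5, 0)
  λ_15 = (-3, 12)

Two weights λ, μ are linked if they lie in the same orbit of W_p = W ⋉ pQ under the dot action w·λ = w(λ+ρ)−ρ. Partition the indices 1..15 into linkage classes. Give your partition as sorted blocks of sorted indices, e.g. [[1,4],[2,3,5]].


Root system A_2: the 2×2 matrix C matches after relabeling.

λ_j+ρ reflected into Ā_17 (⟨·,θ^∨⟩≤17); 2-tuples as given:

  λ_1+ρ ↦ (2, 11)
  λ_2+ρ ↦ (4, 13)
  λ_3+ρ ↦ (5, 10)
  λ_4+ρ ↦ (5, 4)
  λ_5+ρ ↦ (0, 11)
  λ_6+ρ ↦ (2, 11)
  λ_7+ρ ↦ (5, 10)
  λ_8+ρ ↦ (6, 1)
  λ_9+ρ ↦ (4, 13)
  λ_10+ρ ↦ (2, 11)
  λ_11+ρ ↦ (4, 13)
  λ_12+ρ ↦ (2, 11)
  λ_13+ρ ↦ (5, 4)
  λ_14+ρ ↦ (6, 1)
  λ_15+ρ ↦ (2, 11)

Grouping the 15 weights by Ā_17-representative: 6 linkage classes.

[[1, 6, 10, 12, 15], [2, 9, 11], [3, 7], [4, 13], [5], [8, 14]]


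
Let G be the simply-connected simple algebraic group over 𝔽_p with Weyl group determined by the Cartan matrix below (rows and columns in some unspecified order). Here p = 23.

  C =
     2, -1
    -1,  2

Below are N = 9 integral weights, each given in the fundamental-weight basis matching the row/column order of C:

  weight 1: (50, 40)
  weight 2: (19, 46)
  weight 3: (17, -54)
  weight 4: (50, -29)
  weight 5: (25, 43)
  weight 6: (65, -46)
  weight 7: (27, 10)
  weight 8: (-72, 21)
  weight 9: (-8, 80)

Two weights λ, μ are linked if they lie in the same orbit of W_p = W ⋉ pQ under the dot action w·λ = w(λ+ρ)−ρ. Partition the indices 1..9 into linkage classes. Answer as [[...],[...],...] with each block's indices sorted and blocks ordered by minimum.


Cartan matrix: type A_2 (|W|=6); un-permuting the 2 rows.

W_23-reps of the 9 weights in Ā_23 (same 2-coord order as C):

  λ_1 → (0, 5)
  λ_2 → (2, 20)
  λ_3 → (7, 5)
  λ_4 → (0, 5)
  λ_5 → (2, 20)
  λ_6 → (2, 20)
  λ_7 → (7, 5)
  λ_8 → (2, 20)
  λ_9 → (7, 5)

The 9 indices split into 3 linkage classes (same alcove rep ⇔ same W_23-dot-orbit):

[[1, 4], [2, 5, 6, 8], [3, 7, 9]]


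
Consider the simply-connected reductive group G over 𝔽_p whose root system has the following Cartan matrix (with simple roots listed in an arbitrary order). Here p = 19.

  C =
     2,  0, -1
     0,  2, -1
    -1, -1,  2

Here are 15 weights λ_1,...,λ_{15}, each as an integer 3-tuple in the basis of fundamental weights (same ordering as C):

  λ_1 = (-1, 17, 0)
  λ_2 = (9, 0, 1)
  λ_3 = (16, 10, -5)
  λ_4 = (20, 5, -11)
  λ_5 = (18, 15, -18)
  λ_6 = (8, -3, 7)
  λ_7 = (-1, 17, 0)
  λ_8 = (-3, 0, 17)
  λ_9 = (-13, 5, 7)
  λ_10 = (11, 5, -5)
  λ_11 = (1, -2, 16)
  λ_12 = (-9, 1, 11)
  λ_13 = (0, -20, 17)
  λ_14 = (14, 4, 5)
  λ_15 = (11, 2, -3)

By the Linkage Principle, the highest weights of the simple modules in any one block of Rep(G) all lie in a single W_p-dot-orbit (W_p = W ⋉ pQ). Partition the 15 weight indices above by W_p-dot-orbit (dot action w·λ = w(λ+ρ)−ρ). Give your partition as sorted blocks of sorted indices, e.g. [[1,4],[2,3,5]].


Root system A_3: the 3×3 matrix C matches after relabeling.

Ā_19 reps of the 15 weights (A_3, coords as presented):

  1: (0, 18, 1)
  2: (10, 1, 2)
  3: (8, 2, 4)
  4: (9, 2, 6)
  5: (2, 1, 16)
  6: (9, 2, 6)
  7: (0, 18, 1)
  8: (2, 1, 16)
  9: (8, 2, 4)
  10: (8, 2, 4)
  11: (2, 1, 16)
  12: (8, 2, 4)
  13: (0, 18, 1)
  14: (8, 2, 4)
  15: (10, 1, 2)

The 15 indices split into 5 linkage classes (same alcove rep ⇔ same W_19-dot-orbit):

[[1, 7, 13], [2, 15], [3, 9, 10, 12, 14], [4, 6], [5, 8, 11]]


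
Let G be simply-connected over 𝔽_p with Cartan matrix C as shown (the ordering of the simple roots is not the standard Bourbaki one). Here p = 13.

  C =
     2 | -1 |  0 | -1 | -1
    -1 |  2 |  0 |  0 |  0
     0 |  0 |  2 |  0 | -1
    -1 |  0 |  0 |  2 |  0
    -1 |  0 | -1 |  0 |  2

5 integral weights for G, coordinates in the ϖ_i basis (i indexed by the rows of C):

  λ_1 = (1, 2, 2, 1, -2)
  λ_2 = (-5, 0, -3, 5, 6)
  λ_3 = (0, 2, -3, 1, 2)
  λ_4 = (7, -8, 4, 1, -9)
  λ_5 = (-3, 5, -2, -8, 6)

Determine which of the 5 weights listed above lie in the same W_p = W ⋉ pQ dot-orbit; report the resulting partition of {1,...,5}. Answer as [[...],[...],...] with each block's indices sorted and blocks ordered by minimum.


Cartan matrix: type D_5 (|W|=1920); un-permuting the 5 rows.

Ā_13 reps of the 5 weights (D_5, coords as presented):

    λ_1+ρ ↦ (1, 3, 2, 2, 1)
    λ_2+ρ ↦ (1, 3, 2, 2, 1)
    λ_3+ρ ↦ (1, 3, 2, 2, 1)
    λ_4+ρ ↦ (0, 0, 1, 5, 2)
    λ_5+ρ ↦ (1, 3, 2, 2, 1)

Linkage partition of the 5 weights (2 classes, p=13):

[[1, 2, 3, 5], [4]]


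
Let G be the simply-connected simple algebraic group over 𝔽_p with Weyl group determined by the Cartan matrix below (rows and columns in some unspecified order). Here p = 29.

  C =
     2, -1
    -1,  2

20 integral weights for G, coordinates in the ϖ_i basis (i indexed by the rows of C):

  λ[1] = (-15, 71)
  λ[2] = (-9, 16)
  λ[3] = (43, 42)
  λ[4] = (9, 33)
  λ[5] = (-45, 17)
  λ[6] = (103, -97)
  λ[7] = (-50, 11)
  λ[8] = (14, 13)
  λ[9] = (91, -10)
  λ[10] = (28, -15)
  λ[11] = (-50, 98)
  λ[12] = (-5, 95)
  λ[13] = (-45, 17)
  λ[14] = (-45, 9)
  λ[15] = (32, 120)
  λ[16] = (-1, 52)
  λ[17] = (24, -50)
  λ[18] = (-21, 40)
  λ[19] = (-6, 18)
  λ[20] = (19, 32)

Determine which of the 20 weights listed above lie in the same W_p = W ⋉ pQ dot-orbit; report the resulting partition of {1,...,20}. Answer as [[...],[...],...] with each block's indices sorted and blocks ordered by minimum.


Root system A_2: the 2×2 matrix C matches after relabeling.

Ā_29 reps of the 20 weights (A_2, coords as presented):

    λ_1 → (15, 14)
    λ_2 → (8, 9)
    λ_3 → (15, 14)
    λ_4 → (5, 14)
    λ_5 → (3, 11)
    λ_6 → (8, 9)
    λ_7 → (8, 9)
    λ_8 → (15, 14)
    λ_9 → (4, 5)
    λ_10 → (15, 14)
    λ_11 → (8, 9)
    λ_12 → (4, 5)
    λ_13 → (3, 11)
    λ_14 → (5, 14)
    λ_15 → (4, 5)
    λ_16 → (24, 5)
    λ_17 → (4, 5)
    λ_18 → (8, 9)
    λ_19 → (5, 14)
    λ_20 → (4, 5)

6 distinct reps among the 20 weights ⇒ 6 W_29-linkage classes:

[[1, 3, 8, 10], [2, 6, 7, 11, 18], [4, 14, 19], [5, 13], [9, 12, 15, 17, 20], [16]]


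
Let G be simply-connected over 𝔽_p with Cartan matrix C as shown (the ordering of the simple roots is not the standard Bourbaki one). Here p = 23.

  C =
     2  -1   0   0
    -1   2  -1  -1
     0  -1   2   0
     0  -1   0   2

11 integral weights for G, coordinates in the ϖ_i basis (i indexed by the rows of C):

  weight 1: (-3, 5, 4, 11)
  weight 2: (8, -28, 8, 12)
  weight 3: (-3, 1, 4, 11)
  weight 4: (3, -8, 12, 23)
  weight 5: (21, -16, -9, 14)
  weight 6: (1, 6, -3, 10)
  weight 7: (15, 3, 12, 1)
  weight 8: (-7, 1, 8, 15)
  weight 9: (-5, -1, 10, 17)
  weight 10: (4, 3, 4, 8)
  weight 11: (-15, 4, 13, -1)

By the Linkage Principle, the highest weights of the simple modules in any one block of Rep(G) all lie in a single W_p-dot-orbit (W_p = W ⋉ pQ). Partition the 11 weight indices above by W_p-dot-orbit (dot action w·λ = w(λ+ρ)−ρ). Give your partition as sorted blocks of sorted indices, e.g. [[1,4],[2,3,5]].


C ↔ D_4 under row/col permutation; |W(D_4)| = 192.

Ā_23 reps of the 11 weights (D_4, coords as presented):

  [1] (2, 0, 5, 12)
  [2] (5, 0, 5, 9)
  [3] (2, 0, 5, 12)
  [4] (4, 2, 1, 10)
  [5] (0, 1, 14, 7)
  [6] (2, 3, 2, 11)
  [7] (4, 2, 1, 10)
  [8] (2, 0, 5, 12)
  [9] (2, 0, 5, 12)
  [10] (5, 0, 5, 9)
  [11] (5, 0, 5, 9)

Partition of {1..11} into 5 W_23-dot-orbits:

[[1, 3, 8, 9], [2, 10, 11], [4, 7], [5], [6]]


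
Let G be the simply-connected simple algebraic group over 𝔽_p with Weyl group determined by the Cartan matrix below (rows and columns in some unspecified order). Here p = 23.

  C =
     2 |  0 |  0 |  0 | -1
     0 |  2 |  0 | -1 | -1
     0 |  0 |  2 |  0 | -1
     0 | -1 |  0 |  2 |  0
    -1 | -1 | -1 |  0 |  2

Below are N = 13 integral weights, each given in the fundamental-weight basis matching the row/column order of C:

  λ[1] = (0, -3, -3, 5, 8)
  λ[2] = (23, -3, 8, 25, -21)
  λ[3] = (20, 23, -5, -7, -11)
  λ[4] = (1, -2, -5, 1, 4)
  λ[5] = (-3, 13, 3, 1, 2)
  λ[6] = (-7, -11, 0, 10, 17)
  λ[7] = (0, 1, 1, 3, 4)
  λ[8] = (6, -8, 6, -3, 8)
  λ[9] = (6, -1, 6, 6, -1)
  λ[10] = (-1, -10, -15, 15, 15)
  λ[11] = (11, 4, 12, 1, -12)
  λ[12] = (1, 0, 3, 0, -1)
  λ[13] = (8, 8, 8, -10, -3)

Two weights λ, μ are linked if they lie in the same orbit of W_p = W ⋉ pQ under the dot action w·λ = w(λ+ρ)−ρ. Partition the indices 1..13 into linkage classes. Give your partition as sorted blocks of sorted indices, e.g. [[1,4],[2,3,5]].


Cartan matrix: type D_5 (|W|=1920); un-permuting the 5 rows.

W_23-reps of the 13 weights in Ā_23 (same 5-coord order as C):

  1: (1, 2, 2, 4, 5)
  2: (6, 1, 1, 1, 2)
  3: (1, 2, 2, 4, 5)
  4: (2, 1, 4, 1, 0)
  5: (2, 1, 4, 1, 0)
  6: (6, 1, 1, 1, 2)
  7: (1, 2, 2, 4, 5)
  8: (7, 0, 7, 7, 0)
  9: (7, 0, 7, 7, 0)
  10: (7, 0, 7, 7, 0)
  11: (1, 2, 2, 4, 5)
  12: (2, 1, 4, 1, 0)
  13: (7, 0, 7, 7, 0)

Grouping the 13 weights by Ā_23-representative: 4 linkage classes.

[[1, 3, 7, 11], [2, 6], [4, 5, 12], [8, 9, 10, 13]]


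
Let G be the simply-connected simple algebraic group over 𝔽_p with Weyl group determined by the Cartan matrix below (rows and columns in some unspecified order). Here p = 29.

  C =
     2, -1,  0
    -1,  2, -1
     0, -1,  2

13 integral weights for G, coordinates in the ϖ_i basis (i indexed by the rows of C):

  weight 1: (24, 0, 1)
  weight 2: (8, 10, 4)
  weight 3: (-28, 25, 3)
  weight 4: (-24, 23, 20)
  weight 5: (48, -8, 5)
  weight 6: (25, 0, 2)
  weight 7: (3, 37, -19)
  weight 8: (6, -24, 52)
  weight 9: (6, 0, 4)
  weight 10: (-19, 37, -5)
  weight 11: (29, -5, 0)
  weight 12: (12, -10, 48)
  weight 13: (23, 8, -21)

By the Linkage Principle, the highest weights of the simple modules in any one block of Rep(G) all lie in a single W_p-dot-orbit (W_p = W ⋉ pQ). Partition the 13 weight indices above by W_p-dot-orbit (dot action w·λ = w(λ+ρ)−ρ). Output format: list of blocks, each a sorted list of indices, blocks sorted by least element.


A_3 Cartan matrix, 3 simple roots permuted; ρ=(1,1,1).

Alcove-folded reps (p=29, 13 weights, presented ϖ-order):

  [1] (25, 1, 2)
  [2] (9, 11, 5)
  [3] (25, 1, 2)
  [4] (7, 1, 5)
  [5] (9, 13, 6)
  [6] (25, 1, 2)
  [7] (9, 11, 5)
  [8] (7, 1, 5)
  [9] (7, 1, 5)
  [10] (9, 11, 5)
  [11] (25, 1, 2)
  [12] (9, 11, 5)
  [13] (9, 11, 5)

4 distinct reps among the 13 weights ⇒ 4 W_29-linkage classes:

[[1, 3, 6, 11], [2, 7, 10, 12, 13], [4, 8, 9], [5]]


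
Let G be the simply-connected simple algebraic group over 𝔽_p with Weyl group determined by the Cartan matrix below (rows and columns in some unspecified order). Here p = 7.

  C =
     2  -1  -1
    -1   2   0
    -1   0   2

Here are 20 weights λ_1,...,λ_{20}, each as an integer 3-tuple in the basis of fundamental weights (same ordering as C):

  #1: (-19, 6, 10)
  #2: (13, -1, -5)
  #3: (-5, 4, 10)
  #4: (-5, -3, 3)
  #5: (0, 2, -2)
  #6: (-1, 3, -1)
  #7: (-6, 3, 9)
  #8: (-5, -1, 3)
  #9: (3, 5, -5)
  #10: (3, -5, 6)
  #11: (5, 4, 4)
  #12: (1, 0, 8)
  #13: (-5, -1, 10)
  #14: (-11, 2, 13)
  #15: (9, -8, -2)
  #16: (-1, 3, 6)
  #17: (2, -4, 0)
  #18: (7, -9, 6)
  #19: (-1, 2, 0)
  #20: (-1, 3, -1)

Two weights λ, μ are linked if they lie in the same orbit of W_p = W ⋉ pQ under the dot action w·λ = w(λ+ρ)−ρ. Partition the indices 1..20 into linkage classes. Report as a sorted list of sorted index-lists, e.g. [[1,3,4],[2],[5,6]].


Type A_3, rank 3, |W|=24; reorder rows/cols to standard.

λ_j+ρ reflected into Ā_7 (⟨·,θ^∨⟩≤7); 3-tuples as given:

    [1] (0, 4, 0)
    [2] (0, 4, 0)
    [3] (0, 4, 2)
    [4] (0, 4, 2)
    [5] (0, 3, 1)
    [6] (0, 4, 0)
    [7] (2, 2, 2)
    [8] (0, 4, 0)
    [9] (0, 3, 1)
    [10] (0, 0, 3)
    [11] (2, 2, 2)
    [12] (2, 2, 2)
    [13] (0, 0, 3)
    [14] (0, 0, 3)
    [15] (0, 4, 2)
    [16] (0, 0, 3)
    [17] (0, 3, 1)
    [18] (0, 1, 0)
    [19] (0, 3, 1)
    [20] (0, 4, 0)

Linkage partition of the 20 weights (6 classes, p=7):

[[1, 2, 6, 8, 20], [3, 4, 15], [5, 9, 17, 19], [7, 11, 12], [10, 13, 14, 16], [18]]


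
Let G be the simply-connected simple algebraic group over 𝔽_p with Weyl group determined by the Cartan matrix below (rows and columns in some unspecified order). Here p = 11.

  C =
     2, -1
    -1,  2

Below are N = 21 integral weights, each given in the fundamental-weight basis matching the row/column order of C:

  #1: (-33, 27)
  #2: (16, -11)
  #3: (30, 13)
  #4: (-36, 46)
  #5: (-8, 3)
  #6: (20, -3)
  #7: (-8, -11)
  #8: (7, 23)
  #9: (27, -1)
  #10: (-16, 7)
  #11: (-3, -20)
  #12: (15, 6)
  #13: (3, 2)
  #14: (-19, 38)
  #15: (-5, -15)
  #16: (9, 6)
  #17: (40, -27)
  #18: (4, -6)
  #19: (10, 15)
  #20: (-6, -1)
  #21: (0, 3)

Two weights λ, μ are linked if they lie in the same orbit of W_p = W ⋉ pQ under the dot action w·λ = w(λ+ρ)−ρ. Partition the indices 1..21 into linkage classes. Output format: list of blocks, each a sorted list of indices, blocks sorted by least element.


A_2 Cartan matrix, 2 simple roots permuted; ρ=(1,1).

Alcove-folded reps (p=11, 21 weights, presented ϖ-order):

  [1] (4, 1)
  [2] (1, 4)
  [3] (1, 8)
  [4] (1, 8)
  [5] (4, 3)
  [6] (1, 8)
  [7] (4, 1)
  [8] (1, 8)
  [9] (0, 5)
  [10] (4, 3)
  [11] (1, 8)
  [12] (1, 4)
  [13] (4, 3)
  [14] (1, 4)
  [15] (4, 3)
  [16] (4, 1)
  [17] (4, 3)
  [18] (0, 5)
  [19] (0, 5)
  [20] (0, 5)
  [21] (1, 4)

These 21 weights hit 5 W_11-dot-orbits; sizes (3, 4, 5, 5, 4):

[[1, 7, 16], [2, 12, 14, 21], [3, 4, 6, 8, 11], [5, 10, 13, 15, 17], [9, 18, 19, 20]]


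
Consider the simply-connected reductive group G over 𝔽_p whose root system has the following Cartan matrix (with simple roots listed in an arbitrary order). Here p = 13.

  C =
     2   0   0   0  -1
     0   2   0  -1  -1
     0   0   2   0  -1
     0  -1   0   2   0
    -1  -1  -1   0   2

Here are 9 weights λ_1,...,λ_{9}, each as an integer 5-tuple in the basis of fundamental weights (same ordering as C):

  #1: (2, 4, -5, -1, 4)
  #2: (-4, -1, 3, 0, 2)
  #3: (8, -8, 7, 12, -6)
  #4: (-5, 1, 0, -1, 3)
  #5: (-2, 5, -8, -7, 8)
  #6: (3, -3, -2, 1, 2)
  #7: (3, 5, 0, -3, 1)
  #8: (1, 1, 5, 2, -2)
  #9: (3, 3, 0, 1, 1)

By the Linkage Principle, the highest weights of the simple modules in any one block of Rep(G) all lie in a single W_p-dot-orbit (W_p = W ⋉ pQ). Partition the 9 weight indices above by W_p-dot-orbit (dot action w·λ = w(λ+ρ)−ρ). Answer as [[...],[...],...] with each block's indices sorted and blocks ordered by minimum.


Root system D_5: the 5×5 matrix C matches after relabeling.

Ā_13 reps of the 9 weights (D_5, coords as presented):

  1: (3, 0, 4, 1, 0) · 2: (3, 0, 4, 1, 0) · 3: (3, 0, 4, 1, 0) · 4: (4, 2, 1, 0, 0) · 5: (1, 1, 5, 3, 1) · 6: (4, 2, 1, 0, 0) · 7: (4, 2, 1, 0, 0) · 8: (1, 1, 5, 3, 1) · 9: (4, 2, 1, 0, 0)

These 9 weights hit 3 W_13-dot-orbits; sizes (3, 4, 2):

[[1, 2, 3], [4, 6, 7, 9], [5, 8]]


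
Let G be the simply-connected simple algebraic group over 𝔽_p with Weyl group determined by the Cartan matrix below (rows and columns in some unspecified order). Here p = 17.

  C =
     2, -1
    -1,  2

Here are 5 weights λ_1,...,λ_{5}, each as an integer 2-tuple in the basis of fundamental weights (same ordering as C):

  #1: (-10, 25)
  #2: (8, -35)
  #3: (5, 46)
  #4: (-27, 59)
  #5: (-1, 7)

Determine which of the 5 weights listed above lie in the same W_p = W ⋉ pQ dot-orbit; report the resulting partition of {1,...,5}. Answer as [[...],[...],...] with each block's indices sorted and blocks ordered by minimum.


Cartan matrix: type A_2 (|W|=6); un-permuting the 2 rows.

Alcove-folded reps (p=17, 5 weights, presented ϖ-order):

  λ_1+ρ ↦ (0, 8);  λ_2+ρ ↦ (0, 8);  λ_3+ρ ↦ (2, 4);  λ_4+ρ ↦ (0, 8);  λ_5+ρ ↦ (0, 8)

These 5 weights hit 2 W_17-dot-orbits; sizes (4, 1):

[[1, 2, 4, 5], [3]]


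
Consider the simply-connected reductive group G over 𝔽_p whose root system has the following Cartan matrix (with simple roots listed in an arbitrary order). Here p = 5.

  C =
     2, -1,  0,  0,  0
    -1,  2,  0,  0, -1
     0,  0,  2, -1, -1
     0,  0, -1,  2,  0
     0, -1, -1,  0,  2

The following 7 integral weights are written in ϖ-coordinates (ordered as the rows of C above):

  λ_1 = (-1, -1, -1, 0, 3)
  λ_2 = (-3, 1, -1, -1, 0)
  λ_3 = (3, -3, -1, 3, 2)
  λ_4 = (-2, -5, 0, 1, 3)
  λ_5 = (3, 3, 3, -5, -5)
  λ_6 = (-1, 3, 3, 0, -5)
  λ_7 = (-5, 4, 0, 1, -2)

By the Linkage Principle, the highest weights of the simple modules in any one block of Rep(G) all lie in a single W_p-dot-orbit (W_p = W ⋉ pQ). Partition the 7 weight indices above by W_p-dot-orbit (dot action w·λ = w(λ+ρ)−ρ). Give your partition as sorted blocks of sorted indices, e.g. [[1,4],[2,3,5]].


Root system A_5: the 5×5 matrix C matches after relabeling.

Each λ_j+ρ reduced to Ā_5; 5-tuples below use C's row order:

  1: (0, 0, 0, 1, 4);  2: (2, 0, 0, 0, 1);  3: (2, 0, 0, 0, 1);  4: (2, 0, 0, 0, 1);  5: (1, 0, 1, 3, 0);  6: (0, 0, 0, 1, 4);  7: (2, 0, 0, 0, 1)

The 7 indices split into 3 linkage classes (same alcove rep ⇔ same W_5-dot-orbit):

[[1, 6], [2, 3, 4, 7], [5]]
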